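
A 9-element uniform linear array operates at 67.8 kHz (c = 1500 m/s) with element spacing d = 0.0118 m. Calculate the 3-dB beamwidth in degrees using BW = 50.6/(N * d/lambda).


Step 1: lambda = 1500/67800 = 0.02212 m
Step 2: d/lambda = 0.0118/0.02212 = 0.5335
Step 3: BW = 50.6/(N * d/lambda) = 50.6/(9 * 0.5335) = 10.54

10.54 deg


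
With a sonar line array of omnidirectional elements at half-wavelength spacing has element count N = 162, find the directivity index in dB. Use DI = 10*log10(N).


DI = 10*log10(162) = 22.1

22.1 dB


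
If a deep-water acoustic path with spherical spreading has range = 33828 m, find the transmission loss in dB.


90.59 dB


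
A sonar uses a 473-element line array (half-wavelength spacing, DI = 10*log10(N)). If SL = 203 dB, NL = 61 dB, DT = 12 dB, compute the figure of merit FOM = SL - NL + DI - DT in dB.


Step 1: DI = 10*log10(473) = 26.75 dB
Step 2: FOM = SL - NL + DI - DT = 203 - 61 + 26.75 - 12 = 156.75

156.75 dB


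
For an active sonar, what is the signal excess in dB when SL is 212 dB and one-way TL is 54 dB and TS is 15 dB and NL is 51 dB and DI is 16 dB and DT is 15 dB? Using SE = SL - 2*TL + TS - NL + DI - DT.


SE = SL - 2*TL + TS - NL + DI - DT = 212 - 2*54 + (15) - 51 + 16 - 15 = 69

69 dB


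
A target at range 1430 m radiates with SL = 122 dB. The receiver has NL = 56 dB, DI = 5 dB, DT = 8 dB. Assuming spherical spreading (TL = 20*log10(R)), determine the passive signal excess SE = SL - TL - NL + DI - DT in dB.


Step 1: TL = 20*log10(1430) = 63.11 dB
Step 2: SE = 122 - 63.11 - 56 + 5 - 8 = -0.11

-0.11 dB


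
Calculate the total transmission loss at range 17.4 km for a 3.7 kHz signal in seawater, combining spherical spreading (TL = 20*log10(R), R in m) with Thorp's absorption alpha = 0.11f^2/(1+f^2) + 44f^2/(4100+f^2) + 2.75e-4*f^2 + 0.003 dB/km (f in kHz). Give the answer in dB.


Step 1 (Thorp): alpha = 0.11*13.69/(1+13.69) + 44*13.69/(4100+13.69) + 2.75e-4*13.69 + 0.003 = 0.2557 dB/km
Step 2: TL_spread = 20*log10(17400) = 84.81 dB
Step 3: TL_abs = alpha*R = 0.2557 * 17.4 = 4.45 dB
Step 4: TL_total = 84.81 + 4.45 = 89.26

89.26 dB


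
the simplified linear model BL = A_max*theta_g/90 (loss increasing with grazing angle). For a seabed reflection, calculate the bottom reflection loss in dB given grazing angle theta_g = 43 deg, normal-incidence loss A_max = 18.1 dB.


8.65 dB


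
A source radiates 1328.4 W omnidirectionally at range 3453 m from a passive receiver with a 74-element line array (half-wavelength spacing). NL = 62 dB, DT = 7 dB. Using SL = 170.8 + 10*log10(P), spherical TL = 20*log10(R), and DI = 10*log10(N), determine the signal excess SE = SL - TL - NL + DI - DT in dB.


80.96 dB


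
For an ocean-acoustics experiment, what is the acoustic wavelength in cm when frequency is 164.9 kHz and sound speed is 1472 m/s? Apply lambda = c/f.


lambda = c/f = 1472 / 164900 = 0.0089 m = 0.89 cm

0.89 cm


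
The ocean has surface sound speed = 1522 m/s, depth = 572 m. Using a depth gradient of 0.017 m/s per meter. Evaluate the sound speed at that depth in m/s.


1531.724 m/s


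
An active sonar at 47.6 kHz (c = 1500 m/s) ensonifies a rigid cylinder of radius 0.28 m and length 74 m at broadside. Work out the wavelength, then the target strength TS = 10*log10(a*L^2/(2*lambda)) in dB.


Step 1: lambda = c/f = 1500/47600 = 0.03151 m
Step 2: TS = 10*log10(a*L^2/(2*lambda)) = 10*log10(0.28*74^2/(2*0.03151)) = 43.86

43.86 dB


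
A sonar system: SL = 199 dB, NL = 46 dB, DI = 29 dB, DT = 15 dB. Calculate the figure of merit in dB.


FOM = SL - NL + DI - DT = 199 - 46 + 29 - 15 = 167

167 dB


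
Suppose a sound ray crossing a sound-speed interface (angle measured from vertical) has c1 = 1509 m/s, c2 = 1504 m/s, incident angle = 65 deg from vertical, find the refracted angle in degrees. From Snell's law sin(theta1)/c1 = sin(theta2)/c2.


64.6 deg


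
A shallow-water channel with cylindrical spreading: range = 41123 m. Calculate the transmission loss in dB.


46.14 dB


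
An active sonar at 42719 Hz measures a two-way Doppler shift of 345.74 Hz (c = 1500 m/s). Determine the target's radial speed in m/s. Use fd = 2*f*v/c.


6.07 m/s


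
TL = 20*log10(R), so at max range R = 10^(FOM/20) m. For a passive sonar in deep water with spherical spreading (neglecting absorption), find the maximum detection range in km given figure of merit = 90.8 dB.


At max range FOM = TL, so 20*log10(R) = 90.8
R = 10^(90.8/20) = 34673.69 m = 34.67 km

34.67 km


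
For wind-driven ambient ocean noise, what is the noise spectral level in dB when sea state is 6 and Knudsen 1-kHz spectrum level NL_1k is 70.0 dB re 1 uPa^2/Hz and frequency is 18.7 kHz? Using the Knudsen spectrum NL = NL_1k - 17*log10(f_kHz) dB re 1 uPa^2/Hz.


NL = NL_1k - 17*log10(f_kHz) = 70.0 - 17*log10(18.7) = 70.0 - (21.62) = 48.38

48.38 dB


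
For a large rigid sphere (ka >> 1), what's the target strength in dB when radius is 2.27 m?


TS = 10*log10(2.27^2 / 4) = 10*log10(1.288225) = 1.1

1.1 dB


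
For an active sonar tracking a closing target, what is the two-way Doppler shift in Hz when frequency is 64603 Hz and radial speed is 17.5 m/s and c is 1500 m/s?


1507.4 Hz


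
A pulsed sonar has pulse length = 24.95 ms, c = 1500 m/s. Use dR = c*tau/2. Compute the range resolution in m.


dR = c*tau/2 = 1500 * 24.95e-3 / 2 = 18.7125

18.7125 m


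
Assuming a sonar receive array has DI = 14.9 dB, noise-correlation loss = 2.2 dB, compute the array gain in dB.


AG = DI - L_corr = 14.9 - 2.2 = 12.7

12.7 dB


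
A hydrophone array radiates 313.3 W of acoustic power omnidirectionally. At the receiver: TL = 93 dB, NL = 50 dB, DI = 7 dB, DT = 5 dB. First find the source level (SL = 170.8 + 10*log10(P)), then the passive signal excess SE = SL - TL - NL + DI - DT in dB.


Step 1: SL = 170.8 + 10*log10(313.3) = 195.76 dB
Step 2: SE = SL - TL - NL + DI - DT = 195.76 - 93 - 50 + 7 - 5 = 54.76

54.76 dB


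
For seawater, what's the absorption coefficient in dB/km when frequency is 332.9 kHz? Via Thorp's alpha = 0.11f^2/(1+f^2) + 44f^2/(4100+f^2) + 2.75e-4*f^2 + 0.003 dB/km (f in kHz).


73.019 dB/km


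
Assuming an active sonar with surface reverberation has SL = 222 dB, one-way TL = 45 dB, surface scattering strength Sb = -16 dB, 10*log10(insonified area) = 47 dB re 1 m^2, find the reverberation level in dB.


163 dB


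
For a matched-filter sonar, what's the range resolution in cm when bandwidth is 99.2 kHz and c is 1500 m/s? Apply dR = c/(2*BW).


0.76 cm


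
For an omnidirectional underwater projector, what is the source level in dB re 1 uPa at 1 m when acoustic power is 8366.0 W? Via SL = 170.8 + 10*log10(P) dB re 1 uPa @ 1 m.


210.03 dB


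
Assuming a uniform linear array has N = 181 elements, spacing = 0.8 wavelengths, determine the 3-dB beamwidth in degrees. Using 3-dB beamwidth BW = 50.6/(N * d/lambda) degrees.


BW = 50.6 / (181 * 0.8) = 50.6 / 144.8 = 0.35

0.35 deg


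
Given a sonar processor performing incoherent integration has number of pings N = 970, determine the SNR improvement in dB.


Gain = 5*log10(970) = 14.93

14.93 dB


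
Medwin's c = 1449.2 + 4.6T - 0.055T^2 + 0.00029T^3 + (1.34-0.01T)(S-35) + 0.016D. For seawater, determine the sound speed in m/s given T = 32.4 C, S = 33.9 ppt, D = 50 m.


1550.05 m/s


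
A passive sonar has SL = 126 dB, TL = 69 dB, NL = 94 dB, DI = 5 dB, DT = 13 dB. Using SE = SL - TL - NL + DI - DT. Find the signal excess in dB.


SE = SL - TL - NL + DI - DT = 126 - 69 - 94 + 5 - 13 = -45

-45 dB


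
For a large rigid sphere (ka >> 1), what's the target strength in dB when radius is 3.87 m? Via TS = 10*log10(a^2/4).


TS = 10*log10(3.87^2 / 4) = 10*log10(3.744225) = 5.73

5.73 dB


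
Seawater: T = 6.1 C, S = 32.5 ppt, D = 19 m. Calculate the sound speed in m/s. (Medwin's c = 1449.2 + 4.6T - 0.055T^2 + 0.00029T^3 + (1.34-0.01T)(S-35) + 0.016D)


1472.39 m/s


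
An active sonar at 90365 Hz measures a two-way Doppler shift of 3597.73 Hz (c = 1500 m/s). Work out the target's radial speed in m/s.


From fd = 2*f*v/c, v = c*fd/(2*f) = 1500 * 3597.73 / (2*90365) = 29.86

29.86 m/s


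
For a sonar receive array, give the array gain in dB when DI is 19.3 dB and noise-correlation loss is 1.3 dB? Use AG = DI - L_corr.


18.0 dB


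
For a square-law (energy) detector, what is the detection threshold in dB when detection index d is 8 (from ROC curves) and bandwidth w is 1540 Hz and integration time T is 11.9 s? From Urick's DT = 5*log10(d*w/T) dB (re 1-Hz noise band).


DT = 5*log10(d*w/T) = 5*log10(8 * 1540 / 11.9) = 5*log10(1035.29) = 15.08

15.08 dB


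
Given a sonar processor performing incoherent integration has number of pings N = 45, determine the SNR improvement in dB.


8.27 dB


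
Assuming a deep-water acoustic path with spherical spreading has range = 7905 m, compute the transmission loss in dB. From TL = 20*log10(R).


77.96 dB


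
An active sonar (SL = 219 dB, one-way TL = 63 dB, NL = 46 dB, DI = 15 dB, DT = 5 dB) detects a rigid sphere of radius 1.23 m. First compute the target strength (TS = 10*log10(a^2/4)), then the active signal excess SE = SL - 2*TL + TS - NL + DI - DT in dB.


Step 1: TS = 10*log10(1.23^2/4) = -4.22 dB
Step 2: SE = SL - 2*TL + TS - NL + DI - DT = 219 - 2*63 + (-4.22) - 46 + 15 - 5 = 52.78

52.78 dB


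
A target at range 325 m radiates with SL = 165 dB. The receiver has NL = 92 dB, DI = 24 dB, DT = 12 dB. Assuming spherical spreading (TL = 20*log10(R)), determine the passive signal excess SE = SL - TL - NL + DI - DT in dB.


34.76 dB


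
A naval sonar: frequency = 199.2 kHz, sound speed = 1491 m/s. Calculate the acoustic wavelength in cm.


lambda = c/f = 1491 / 199200 = 0.0075 m = 0.75 cm

0.75 cm


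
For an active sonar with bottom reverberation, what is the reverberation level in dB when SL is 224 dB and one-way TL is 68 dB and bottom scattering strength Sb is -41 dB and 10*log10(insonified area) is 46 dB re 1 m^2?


RL = SL - 2*TL + Sb + 10*log10(A) = 224 - 2*68 + (-41) + 46 = 93

93 dB


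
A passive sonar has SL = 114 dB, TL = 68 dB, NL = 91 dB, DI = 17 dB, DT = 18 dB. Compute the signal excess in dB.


-46 dB


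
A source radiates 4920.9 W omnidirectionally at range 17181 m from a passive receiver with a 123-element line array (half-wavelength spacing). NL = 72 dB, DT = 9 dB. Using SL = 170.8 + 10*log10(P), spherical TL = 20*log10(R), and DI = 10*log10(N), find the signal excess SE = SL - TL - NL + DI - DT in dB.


Step 1: SL = 170.8 + 10*log10(4920.9) = 207.72 dB
Step 2: TL = 20*log10(17181) = 84.7 dB
Step 3: DI = 10*log10(123) = 20.9 dB
Step 4: SE = SL - TL - NL + DI - DT = 207.72 - 84.7 - 72 + 20.9 - 9 = 62.92

62.92 dB


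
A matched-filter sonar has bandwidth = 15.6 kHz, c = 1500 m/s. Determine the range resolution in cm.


dR = c/(2*BW) = 1500 / (2 * 15.6e3) = 0.0481 m = 4.81 cm

4.81 cm


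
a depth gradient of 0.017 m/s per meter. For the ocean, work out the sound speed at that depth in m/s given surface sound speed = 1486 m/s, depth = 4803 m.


c = 1486 + 0.017 * 4803 = 1567.651

1567.651 m/s


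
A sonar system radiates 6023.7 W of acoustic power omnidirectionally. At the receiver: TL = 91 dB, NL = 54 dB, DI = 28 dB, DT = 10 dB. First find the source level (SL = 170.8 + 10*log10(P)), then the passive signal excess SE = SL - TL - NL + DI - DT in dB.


Step 1: SL = 170.8 + 10*log10(6023.7) = 208.6 dB
Step 2: SE = SL - TL - NL + DI - DT = 208.6 - 91 - 54 + 28 - 10 = 81.6

81.6 dB


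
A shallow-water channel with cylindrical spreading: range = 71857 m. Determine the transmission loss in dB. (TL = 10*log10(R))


48.56 dB


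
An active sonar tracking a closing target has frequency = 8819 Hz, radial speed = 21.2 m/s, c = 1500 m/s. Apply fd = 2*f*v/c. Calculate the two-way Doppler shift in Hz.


249.28 Hz


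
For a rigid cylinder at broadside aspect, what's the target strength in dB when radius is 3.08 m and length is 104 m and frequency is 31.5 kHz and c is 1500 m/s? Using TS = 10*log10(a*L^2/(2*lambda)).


lambda = 1500/31500 = 0.04762 m
TS = 10*log10(3.08*104^2/(2*0.04762)) = 55.44

55.44 dB


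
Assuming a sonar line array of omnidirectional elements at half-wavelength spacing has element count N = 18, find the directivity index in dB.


DI = 10*log10(18) = 12.55

12.55 dB


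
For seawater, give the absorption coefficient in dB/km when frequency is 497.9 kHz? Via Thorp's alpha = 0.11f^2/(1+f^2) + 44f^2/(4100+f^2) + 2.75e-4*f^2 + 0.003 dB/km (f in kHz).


111.571 dB/km


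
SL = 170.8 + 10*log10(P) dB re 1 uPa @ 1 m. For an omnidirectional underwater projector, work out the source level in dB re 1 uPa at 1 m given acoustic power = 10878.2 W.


SL = 170.8 + 10*log10(10878.2) = 170.8 + 40.37 = 211.17

211.17 dB


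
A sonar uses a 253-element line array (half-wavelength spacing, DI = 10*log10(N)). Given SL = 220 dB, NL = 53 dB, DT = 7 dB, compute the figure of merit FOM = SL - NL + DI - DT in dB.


Step 1: DI = 10*log10(253) = 24.03 dB
Step 2: FOM = SL - NL + DI - DT = 220 - 53 + 24.03 - 7 = 184.03

184.03 dB


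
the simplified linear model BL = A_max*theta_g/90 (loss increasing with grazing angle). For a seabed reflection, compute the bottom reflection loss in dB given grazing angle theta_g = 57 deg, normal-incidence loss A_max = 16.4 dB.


BL = A_max * theta_g / 90 = 16.4 * 57 / 90 = 10.39

10.39 dB


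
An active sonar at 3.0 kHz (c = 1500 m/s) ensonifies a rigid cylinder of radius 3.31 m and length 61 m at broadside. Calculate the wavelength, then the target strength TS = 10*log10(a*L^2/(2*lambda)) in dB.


Step 1: lambda = c/f = 1500/3000 = 0.5 m
Step 2: TS = 10*log10(a*L^2/(2*lambda)) = 10*log10(3.31*61^2/(2*0.5)) = 40.9

40.9 dB


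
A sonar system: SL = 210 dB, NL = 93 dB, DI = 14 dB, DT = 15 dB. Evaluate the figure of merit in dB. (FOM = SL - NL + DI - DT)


FOM = SL - NL + DI - DT = 210 - 93 + 14 - 15 = 116

116 dB


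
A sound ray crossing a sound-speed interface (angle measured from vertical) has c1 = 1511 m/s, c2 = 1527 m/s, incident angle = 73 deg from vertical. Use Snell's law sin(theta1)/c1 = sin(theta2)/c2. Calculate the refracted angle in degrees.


sin(theta2) = (c2/c1)*sin(theta1) = (1527/1511)*sin(73 deg) = 0.96643
theta2 = arcsin(0.96643) = 75.11

75.11 deg


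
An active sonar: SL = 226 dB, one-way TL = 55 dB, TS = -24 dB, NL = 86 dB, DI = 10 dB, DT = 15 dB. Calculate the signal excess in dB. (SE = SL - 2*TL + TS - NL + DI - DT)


SE = SL - 2*TL + TS - NL + DI - DT = 226 - 2*55 + (-24) - 86 + 10 - 15 = 1

1 dB


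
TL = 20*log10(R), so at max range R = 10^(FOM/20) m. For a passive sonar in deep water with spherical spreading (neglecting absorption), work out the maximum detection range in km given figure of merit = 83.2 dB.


At max range FOM = TL, so 20*log10(R) = 83.2
R = 10^(83.2/20) = 14454.4 m = 14.45 km

14.45 km


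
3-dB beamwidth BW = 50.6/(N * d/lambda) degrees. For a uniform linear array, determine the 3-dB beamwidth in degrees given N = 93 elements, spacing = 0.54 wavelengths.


BW = 50.6 / (93 * 0.54) = 50.6 / 50.22 = 1.01

1.01 deg


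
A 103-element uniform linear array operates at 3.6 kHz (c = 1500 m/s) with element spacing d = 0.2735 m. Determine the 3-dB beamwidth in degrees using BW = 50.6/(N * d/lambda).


Step 1: lambda = 1500/3600 = 0.41667 m
Step 2: d/lambda = 0.2735/0.41667 = 0.6564
Step 3: BW = 50.6/(N * d/lambda) = 50.6/(103 * 0.6564) = 0.75

0.75 deg


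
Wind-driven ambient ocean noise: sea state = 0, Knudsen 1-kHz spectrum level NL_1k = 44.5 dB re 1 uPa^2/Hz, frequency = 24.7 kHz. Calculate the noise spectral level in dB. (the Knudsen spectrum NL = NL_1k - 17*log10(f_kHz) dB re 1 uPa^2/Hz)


NL = NL_1k - 17*log10(f_kHz) = 44.5 - 17*log10(24.7) = 44.5 - (23.68) = 20.82

20.82 dB


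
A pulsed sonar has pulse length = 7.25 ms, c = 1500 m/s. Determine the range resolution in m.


dR = c*tau/2 = 1500 * 7.25e-3 / 2 = 5.4375

5.4375 m


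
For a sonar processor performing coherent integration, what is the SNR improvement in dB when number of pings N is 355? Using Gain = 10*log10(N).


Gain = 10*log10(355) = 25.5

25.5 dB


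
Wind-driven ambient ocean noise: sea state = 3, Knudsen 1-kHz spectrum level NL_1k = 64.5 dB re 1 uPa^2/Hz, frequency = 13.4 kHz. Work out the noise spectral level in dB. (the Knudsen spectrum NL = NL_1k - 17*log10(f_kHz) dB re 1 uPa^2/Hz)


45.34 dB


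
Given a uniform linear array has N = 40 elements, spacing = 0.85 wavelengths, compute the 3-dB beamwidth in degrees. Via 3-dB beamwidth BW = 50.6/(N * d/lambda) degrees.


BW = 50.6 / (40 * 0.85) = 50.6 / 34.0 = 1.49

1.49 deg


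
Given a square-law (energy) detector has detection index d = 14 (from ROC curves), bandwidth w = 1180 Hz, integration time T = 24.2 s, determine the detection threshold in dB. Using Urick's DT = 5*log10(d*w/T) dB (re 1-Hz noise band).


DT = 5*log10(d*w/T) = 5*log10(14 * 1180 / 24.2) = 5*log10(682.64) = 14.17

14.17 dB


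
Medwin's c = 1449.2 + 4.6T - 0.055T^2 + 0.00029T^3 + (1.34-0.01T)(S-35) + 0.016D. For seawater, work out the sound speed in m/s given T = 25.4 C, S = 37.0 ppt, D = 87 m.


c = 1449.2 + 4.6*25.4 - 0.055*25.4^2 + 0.00029*25.4^3 + (1.34 - 0.01*25.4)*(37.0 - 35) + 0.016*87 = 1538.87

1538.87 m/s


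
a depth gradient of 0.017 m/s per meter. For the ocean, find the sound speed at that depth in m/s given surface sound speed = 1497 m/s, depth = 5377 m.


c = 1497 + 0.017 * 5377 = 1588.409

1588.409 m/s


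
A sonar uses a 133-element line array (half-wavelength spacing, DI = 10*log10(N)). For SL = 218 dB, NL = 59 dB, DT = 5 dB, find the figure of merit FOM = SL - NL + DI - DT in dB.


Step 1: DI = 10*log10(133) = 21.24 dB
Step 2: FOM = SL - NL + DI - DT = 218 - 59 + 21.24 - 5 = 175.24

175.24 dB


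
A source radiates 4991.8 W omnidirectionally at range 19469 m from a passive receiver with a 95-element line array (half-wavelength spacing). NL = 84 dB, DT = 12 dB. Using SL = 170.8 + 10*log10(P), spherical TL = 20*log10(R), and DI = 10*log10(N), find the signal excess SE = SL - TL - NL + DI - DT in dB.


45.77 dB


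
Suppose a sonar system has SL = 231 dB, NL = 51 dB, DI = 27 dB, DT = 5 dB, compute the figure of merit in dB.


FOM = SL - NL + DI - DT = 231 - 51 + 27 - 5 = 202

202 dB


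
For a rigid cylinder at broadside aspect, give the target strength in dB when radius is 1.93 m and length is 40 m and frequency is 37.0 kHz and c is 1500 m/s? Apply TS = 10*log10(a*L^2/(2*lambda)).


lambda = 1500/37000 = 0.04054 m
TS = 10*log10(1.93*40^2/(2*0.04054)) = 45.81

45.81 dB


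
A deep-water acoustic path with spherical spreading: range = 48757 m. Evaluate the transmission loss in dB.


TL = 20*log10(48757) = 93.76

93.76 dB


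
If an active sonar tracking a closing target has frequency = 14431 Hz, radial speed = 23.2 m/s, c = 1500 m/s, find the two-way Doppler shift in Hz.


fd = 2*f*v/c = 2 * 14431 * 23.2 / 1500 = 446.4

446.4 Hz


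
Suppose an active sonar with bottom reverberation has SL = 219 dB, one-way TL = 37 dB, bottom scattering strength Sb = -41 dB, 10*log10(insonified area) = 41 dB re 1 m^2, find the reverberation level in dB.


RL = SL - 2*TL + Sb + 10*log10(A) = 219 - 2*37 + (-41) + 41 = 145

145 dB


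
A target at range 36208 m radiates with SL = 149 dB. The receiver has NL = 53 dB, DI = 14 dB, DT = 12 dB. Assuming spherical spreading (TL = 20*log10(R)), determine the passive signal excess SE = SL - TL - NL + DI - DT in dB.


Step 1: TL = 20*log10(36208) = 91.18 dB
Step 2: SE = 149 - 91.18 - 53 + 14 - 12 = 6.82

6.82 dB


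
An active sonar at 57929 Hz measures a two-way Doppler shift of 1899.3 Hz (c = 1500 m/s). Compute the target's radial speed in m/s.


24.59 m/s


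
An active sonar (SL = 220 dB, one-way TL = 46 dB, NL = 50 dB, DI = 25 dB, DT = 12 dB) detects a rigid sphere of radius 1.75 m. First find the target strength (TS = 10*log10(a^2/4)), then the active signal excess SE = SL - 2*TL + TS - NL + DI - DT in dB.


Step 1: TS = 10*log10(1.75^2/4) = -1.16 dB
Step 2: SE = SL - 2*TL + TS - NL + DI - DT = 220 - 2*46 + (-1.16) - 50 + 25 - 12 = 89.84

89.84 dB


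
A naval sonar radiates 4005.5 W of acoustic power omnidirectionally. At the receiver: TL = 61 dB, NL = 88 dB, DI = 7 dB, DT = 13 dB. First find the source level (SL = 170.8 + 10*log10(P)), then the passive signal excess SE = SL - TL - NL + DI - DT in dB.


Step 1: SL = 170.8 + 10*log10(4005.5) = 206.83 dB
Step 2: SE = SL - TL - NL + DI - DT = 206.83 - 61 - 88 + 7 - 13 = 51.83

51.83 dB


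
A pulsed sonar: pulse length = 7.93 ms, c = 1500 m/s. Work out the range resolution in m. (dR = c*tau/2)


5.9475 m


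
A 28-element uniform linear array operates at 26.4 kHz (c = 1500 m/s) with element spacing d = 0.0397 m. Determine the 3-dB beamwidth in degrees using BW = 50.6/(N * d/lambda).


Step 1: lambda = 1500/26400 = 0.05682 m
Step 2: d/lambda = 0.0397/0.05682 = 0.6987
Step 3: BW = 50.6/(N * d/lambda) = 50.6/(28 * 0.6987) = 2.59

2.59 deg


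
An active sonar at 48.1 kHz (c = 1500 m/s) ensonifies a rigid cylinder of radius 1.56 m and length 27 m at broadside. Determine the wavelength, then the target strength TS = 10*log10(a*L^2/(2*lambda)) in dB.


Step 1: lambda = c/f = 1500/48100 = 0.03119 m
Step 2: TS = 10*log10(a*L^2/(2*lambda)) = 10*log10(1.56*27^2/(2*0.03119)) = 42.61

42.61 dB


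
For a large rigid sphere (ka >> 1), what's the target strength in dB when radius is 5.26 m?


8.4 dB


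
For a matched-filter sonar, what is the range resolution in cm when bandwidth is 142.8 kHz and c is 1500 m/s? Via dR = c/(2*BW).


0.53 cm


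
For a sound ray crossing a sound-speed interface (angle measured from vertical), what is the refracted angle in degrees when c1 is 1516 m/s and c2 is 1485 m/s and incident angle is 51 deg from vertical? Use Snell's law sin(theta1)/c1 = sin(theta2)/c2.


sin(theta2) = (c2/c1)*sin(theta1) = (1485/1516)*sin(51 deg) = 0.76125
theta2 = arcsin(0.76125) = 49.57

49.57 deg


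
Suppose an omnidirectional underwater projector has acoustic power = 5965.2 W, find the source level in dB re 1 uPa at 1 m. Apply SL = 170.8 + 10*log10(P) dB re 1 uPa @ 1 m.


SL = 170.8 + 10*log10(5965.2) = 170.8 + 37.76 = 208.56

208.56 dB


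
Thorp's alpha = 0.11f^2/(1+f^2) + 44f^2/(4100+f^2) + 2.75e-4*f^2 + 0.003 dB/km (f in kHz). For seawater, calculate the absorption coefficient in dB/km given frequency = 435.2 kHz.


f^2 = 189399.04
alpha = 0.11*189399.04/(1+189399.04) + 44*189399.04/(4100+189399.04) + 2.75e-4*189399.04 + 0.003 = 95.265

95.265 dB/km


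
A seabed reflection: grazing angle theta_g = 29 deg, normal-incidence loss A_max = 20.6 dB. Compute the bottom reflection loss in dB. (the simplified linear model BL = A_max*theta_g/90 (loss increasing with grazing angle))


BL = A_max * theta_g / 90 = 20.6 * 29 / 90 = 6.64

6.64 dB


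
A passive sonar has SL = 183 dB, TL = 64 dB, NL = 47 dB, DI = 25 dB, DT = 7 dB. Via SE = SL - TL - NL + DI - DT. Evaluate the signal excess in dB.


90 dB


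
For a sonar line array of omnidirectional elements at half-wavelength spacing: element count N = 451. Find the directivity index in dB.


DI = 10*log10(451) = 26.54

26.54 dB


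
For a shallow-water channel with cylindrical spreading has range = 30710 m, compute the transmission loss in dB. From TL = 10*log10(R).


44.87 dB


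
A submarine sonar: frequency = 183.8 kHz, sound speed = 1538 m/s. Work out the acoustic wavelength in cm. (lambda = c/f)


lambda = c/f = 1538 / 183800 = 0.0084 m = 0.84 cm

0.84 cm


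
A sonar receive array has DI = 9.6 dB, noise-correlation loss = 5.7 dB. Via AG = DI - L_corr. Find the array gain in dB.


AG = DI - L_corr = 9.6 - 5.7 = 3.9

3.9 dB


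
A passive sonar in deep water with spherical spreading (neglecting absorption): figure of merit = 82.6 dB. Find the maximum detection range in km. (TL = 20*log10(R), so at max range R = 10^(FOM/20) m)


At max range FOM = TL, so 20*log10(R) = 82.6
R = 10^(82.6/20) = 13489.63 m = 13.49 km

13.49 km


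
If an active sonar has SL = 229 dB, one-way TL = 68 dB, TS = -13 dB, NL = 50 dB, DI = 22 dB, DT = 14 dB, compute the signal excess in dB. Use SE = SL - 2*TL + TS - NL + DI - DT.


38 dB


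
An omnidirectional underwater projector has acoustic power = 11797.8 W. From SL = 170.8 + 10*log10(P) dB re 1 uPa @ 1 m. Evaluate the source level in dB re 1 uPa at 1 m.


SL = 170.8 + 10*log10(11797.8) = 170.8 + 40.72 = 211.52

211.52 dB


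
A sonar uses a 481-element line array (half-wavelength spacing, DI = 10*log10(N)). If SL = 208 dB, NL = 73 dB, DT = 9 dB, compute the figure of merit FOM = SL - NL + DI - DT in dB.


Step 1: DI = 10*log10(481) = 26.82 dB
Step 2: FOM = SL - NL + DI - DT = 208 - 73 + 26.82 - 9 = 152.82

152.82 dB


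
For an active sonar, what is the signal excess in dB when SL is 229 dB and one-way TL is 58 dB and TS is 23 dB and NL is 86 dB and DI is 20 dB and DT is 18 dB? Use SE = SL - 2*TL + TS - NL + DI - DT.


SE = SL - 2*TL + TS - NL + DI - DT = 229 - 2*58 + (23) - 86 + 20 - 18 = 52

52 dB


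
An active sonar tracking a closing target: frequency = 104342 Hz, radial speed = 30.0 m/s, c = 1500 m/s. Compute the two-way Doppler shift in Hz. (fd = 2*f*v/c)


fd = 2*f*v/c = 2 * 104342 * 30.0 / 1500 = 4173.68

4173.68 Hz


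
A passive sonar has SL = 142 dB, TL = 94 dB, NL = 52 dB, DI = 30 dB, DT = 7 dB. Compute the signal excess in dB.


19 dB


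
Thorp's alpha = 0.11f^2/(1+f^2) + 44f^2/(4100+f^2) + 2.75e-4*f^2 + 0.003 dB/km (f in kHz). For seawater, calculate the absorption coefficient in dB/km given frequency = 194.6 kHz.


f^2 = 37869.16
alpha = 0.11*37869.16/(1+37869.16) + 44*37869.16/(4100+37869.16) + 2.75e-4*37869.16 + 0.003 = 50.229

50.229 dB/km


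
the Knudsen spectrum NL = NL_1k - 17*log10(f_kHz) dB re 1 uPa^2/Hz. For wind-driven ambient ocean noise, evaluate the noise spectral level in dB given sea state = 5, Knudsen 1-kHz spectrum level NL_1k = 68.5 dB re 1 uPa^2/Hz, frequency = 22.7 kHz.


NL = NL_1k - 17*log10(f_kHz) = 68.5 - 17*log10(22.7) = 68.5 - (23.05) = 45.45

45.45 dB


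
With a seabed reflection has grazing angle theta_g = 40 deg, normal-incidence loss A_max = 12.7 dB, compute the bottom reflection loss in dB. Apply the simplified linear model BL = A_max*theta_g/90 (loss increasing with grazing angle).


5.64 dB


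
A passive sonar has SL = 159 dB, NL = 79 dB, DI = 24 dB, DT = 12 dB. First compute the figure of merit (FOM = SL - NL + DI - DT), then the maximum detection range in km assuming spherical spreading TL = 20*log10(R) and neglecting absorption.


Step 1: FOM = SL - NL + DI - DT = 159 - 79 + 24 - 12 = 92 dB
Step 2: at max range FOM = TL = 20*log10(R), so R = 10^(92/20) = 39810.72 m = 39.81 km

39.81 km


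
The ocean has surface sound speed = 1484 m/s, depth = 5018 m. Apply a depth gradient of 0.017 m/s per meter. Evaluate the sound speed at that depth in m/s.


c = 1484 + 0.017 * 5018 = 1569.306

1569.306 m/s


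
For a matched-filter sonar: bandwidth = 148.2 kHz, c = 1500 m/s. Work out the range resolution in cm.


dR = c/(2*BW) = 1500 / (2 * 148.2e3) = 0.0051 m = 0.51 cm

0.51 cm


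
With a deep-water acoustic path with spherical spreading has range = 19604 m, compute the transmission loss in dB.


TL = 20*log10(19604) = 85.85

85.85 dB


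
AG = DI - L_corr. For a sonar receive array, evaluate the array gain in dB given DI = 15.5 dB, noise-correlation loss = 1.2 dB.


AG = DI - L_corr = 15.5 - 1.2 = 14.3

14.3 dB


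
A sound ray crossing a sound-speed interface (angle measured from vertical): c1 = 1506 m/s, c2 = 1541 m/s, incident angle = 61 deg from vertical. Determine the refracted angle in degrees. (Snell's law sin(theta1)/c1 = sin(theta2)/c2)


sin(theta2) = (c2/c1)*sin(theta1) = (1541/1506)*sin(61 deg) = 0.89495
theta2 = arcsin(0.89495) = 63.5

63.5 deg


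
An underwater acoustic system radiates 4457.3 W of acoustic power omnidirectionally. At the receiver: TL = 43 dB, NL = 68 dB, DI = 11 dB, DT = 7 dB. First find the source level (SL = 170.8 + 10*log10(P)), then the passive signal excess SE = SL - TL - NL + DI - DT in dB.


Step 1: SL = 170.8 + 10*log10(4457.3) = 207.29 dB
Step 2: SE = SL - TL - NL + DI - DT = 207.29 - 43 - 68 + 11 - 7 = 100.29

100.29 dB


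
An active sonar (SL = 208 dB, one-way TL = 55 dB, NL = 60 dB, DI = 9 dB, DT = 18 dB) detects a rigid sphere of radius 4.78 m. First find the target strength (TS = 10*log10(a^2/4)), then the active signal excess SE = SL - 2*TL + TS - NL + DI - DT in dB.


Step 1: TS = 10*log10(4.78^2/4) = 7.57 dB
Step 2: SE = SL - 2*TL + TS - NL + DI - DT = 208 - 2*55 + (7.57) - 60 + 9 - 18 = 36.57

36.57 dB


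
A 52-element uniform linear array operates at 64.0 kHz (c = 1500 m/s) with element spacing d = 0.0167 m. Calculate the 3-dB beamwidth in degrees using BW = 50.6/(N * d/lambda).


1.37 deg


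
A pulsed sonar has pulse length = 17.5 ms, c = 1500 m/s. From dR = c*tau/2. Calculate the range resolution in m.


dR = c*tau/2 = 1500 * 17.5e-3 / 2 = 13.125

13.125 m


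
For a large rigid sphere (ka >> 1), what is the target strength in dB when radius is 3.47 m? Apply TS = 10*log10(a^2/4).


TS = 10*log10(3.47^2 / 4) = 10*log10(3.010225) = 4.79

4.79 dB


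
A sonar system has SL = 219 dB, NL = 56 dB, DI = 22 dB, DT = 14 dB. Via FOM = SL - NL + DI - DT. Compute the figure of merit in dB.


171 dB


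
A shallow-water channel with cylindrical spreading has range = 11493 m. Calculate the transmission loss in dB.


TL = 10*log10(11493) = 40.6

40.6 dB


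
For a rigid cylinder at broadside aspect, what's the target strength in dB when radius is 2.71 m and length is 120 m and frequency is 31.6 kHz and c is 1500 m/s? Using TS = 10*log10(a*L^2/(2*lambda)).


lambda = 1500/31600 = 0.04747 m
TS = 10*log10(2.71*120^2/(2*0.04747)) = 56.14

56.14 dB


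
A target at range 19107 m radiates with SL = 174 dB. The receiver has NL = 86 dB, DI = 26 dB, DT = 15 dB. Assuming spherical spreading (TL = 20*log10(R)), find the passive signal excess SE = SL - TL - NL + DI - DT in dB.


Step 1: TL = 20*log10(19107) = 85.62 dB
Step 2: SE = 174 - 85.62 - 86 + 26 - 15 = 13.38

13.38 dB


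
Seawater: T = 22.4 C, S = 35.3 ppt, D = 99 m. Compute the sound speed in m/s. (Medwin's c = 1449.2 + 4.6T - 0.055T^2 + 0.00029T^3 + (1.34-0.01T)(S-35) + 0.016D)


1529.82 m/s


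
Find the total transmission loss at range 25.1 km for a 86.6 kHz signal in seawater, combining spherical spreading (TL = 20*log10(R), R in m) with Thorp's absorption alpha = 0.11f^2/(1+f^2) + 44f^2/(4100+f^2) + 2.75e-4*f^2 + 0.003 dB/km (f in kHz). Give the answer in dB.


856.63 dB


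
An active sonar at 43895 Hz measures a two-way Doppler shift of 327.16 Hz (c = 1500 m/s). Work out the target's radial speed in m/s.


From fd = 2*f*v/c, v = c*fd/(2*f) = 1500 * 327.16 / (2*43895) = 5.59

5.59 m/s


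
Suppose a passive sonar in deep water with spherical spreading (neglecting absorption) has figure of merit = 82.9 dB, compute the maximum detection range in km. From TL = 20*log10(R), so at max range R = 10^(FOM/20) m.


At max range FOM = TL, so 20*log10(R) = 82.9
R = 10^(82.9/20) = 13963.68 m = 13.96 km

13.96 km


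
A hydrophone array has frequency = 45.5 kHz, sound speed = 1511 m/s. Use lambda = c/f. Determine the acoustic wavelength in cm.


lambda = c/f = 1511 / 45500 = 0.0332 m = 3.32 cm

3.32 cm


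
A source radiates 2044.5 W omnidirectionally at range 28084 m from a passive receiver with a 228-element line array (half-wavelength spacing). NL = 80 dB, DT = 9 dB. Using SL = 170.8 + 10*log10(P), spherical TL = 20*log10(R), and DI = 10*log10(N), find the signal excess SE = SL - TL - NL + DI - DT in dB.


49.52 dB


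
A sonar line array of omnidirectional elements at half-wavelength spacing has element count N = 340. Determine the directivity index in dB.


DI = 10*log10(340) = 25.31

25.31 dB


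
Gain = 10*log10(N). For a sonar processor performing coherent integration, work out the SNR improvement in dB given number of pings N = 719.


Gain = 10*log10(719) = 28.57

28.57 dB


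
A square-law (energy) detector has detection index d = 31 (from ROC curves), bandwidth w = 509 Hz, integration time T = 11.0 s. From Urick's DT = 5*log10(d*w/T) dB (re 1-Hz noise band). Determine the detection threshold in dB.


15.78 dB


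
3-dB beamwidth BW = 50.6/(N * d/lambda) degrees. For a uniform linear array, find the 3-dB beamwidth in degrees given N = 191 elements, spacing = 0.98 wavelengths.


BW = 50.6 / (191 * 0.98) = 50.6 / 187.18 = 0.27

0.27 deg


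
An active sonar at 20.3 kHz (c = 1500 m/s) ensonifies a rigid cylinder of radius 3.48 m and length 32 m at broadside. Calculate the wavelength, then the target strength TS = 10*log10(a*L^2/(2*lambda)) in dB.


Step 1: lambda = c/f = 1500/20300 = 0.07389 m
Step 2: TS = 10*log10(a*L^2/(2*lambda)) = 10*log10(3.48*32^2/(2*0.07389)) = 43.82

43.82 dB


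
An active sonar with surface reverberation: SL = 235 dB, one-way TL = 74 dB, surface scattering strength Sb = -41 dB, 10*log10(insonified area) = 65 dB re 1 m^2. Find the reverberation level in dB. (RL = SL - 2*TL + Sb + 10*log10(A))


RL = SL - 2*TL + Sb + 10*log10(A) = 235 - 2*74 + (-41) + 65 = 111

111 dB


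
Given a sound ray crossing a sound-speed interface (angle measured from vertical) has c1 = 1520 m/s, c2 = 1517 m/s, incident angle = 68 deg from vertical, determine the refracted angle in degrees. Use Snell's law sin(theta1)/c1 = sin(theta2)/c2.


67.72 deg


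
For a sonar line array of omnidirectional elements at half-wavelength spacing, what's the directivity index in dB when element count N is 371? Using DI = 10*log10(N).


DI = 10*log10(371) = 25.69

25.69 dB


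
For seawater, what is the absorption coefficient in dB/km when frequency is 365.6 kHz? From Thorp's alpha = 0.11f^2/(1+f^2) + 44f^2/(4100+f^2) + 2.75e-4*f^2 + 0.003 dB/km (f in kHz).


79.561 dB/km


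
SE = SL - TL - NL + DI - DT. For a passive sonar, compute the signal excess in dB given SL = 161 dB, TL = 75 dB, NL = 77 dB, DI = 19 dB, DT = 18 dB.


SE = SL - TL - NL + DI - DT = 161 - 75 - 77 + 19 - 18 = 10

10 dB


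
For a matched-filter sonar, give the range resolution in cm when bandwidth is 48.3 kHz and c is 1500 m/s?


dR = c/(2*BW) = 1500 / (2 * 48.3e3) = 0.0155 m = 1.55 cm

1.55 cm


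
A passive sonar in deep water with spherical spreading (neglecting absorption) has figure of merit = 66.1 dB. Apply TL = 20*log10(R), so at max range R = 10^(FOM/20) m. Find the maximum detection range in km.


At max range FOM = TL, so 20*log10(R) = 66.1
R = 10^(66.1/20) = 2018.37 m = 2.02 km

2.02 km


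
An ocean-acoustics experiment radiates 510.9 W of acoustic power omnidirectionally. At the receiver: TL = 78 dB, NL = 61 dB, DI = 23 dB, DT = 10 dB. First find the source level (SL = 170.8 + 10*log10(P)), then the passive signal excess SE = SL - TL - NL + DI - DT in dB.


Step 1: SL = 170.8 + 10*log10(510.9) = 197.88 dB
Step 2: SE = SL - TL - NL + DI - DT = 197.88 - 78 - 61 + 23 - 10 = 71.88

71.88 dB


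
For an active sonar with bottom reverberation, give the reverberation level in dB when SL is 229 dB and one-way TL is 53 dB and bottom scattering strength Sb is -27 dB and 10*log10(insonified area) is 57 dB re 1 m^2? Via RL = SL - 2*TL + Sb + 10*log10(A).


RL = SL - 2*TL + Sb + 10*log10(A) = 229 - 2*53 + (-27) + 57 = 153

153 dB


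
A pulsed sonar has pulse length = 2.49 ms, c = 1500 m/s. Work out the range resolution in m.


dR = c*tau/2 = 1500 * 2.49e-3 / 2 = 1.8675

1.8675 m


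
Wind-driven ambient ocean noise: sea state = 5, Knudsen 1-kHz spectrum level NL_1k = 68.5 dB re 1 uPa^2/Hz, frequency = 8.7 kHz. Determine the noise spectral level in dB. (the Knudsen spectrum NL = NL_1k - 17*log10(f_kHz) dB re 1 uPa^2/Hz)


NL = NL_1k - 17*log10(f_kHz) = 68.5 - 17*log10(8.7) = 68.5 - (15.97) = 52.53

52.53 dB


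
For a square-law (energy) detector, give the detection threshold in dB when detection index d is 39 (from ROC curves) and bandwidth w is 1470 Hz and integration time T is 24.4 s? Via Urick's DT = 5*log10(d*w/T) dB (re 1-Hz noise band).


DT = 5*log10(d*w/T) = 5*log10(39 * 1470 / 24.4) = 5*log10(2349.59) = 16.85

16.85 dB


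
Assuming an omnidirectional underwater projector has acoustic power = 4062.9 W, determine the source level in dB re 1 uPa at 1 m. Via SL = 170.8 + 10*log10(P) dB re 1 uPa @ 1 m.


SL = 170.8 + 10*log10(4062.9) = 170.8 + 36.09 = 206.89

206.89 dB


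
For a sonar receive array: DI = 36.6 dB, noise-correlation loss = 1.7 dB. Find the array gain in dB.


AG = DI - L_corr = 36.6 - 1.7 = 34.9

34.9 dB


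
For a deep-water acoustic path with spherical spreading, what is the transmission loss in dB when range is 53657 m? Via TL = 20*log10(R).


TL = 20*log10(53657) = 94.59

94.59 dB


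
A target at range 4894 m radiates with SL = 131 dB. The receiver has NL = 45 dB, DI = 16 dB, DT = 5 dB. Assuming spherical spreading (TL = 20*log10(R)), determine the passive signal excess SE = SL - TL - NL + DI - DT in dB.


23.21 dB


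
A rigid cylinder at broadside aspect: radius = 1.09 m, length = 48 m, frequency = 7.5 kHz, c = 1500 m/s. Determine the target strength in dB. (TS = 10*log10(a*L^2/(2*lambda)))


lambda = 1500/7500 = 0.2 m
TS = 10*log10(1.09*48^2/(2*0.2)) = 37.98

37.98 dB


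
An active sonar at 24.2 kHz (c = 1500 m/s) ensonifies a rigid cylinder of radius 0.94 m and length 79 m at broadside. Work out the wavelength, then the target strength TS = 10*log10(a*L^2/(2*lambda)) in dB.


Step 1: lambda = c/f = 1500/24200 = 0.06198 m
Step 2: TS = 10*log10(a*L^2/(2*lambda)) = 10*log10(0.94*79^2/(2*0.06198)) = 46.75

46.75 dB


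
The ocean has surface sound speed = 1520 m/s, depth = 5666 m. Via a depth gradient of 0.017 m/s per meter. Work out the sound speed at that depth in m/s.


c = 1520 + 0.017 * 5666 = 1616.322

1616.322 m/s


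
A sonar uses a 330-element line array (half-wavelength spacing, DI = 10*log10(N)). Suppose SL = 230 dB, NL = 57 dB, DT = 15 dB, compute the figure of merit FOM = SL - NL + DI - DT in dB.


183.19 dB


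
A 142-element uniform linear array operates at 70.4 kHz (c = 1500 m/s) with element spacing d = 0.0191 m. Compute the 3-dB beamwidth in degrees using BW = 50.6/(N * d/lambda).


0.4 deg


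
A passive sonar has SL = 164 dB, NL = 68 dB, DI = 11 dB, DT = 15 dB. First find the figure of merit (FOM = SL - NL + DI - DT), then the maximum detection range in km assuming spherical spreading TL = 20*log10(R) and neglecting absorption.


Step 1: FOM = SL - NL + DI - DT = 164 - 68 + 11 - 15 = 92 dB
Step 2: at max range FOM = TL = 20*log10(R), so R = 10^(92/20) = 39810.72 m = 39.81 km

39.81 km


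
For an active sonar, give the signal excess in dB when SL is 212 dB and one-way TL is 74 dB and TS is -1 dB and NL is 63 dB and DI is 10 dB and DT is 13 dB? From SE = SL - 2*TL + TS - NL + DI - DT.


-3 dB


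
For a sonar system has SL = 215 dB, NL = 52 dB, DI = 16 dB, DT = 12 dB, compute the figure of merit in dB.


167 dB


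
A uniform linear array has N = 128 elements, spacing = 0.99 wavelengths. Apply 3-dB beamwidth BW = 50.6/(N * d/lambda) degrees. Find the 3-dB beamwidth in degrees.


BW = 50.6 / (128 * 0.99) = 50.6 / 126.72 = 0.4

0.4 deg


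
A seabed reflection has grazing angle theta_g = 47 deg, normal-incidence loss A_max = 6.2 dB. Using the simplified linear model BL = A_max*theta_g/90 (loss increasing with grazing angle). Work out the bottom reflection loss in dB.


BL = A_max * theta_g / 90 = 6.2 * 47 / 90 = 3.24

3.24 dB
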